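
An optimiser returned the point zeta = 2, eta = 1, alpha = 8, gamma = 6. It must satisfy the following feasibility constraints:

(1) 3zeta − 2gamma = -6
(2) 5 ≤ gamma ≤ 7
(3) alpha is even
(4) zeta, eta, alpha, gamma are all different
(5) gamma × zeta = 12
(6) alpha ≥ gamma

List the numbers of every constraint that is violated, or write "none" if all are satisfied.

(1) 3zeta − 2gamma = 3(2) − 2(6) = -6 — holds.
(2) gamma = 6 lies in [5, 7] — holds.
(3) alpha = 8 is even — holds.
(4) values 2, 1, 8, 6 are pairwise distinct — holds.
(5) gamma × zeta = 6 × 2 = 12 — holds.
(6) alpha = 8, gamma = 6; 8 ≥ 6 — holds.

All constraints are satisfied.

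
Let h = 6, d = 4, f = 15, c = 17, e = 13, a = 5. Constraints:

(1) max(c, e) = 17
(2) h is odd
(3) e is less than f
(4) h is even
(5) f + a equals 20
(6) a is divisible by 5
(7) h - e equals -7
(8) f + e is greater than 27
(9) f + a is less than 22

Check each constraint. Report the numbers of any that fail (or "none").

(1) max(17, 13) = 17 — holds.
(2) h = 6 is even — does not hold.
(3) e = 13, f = 15; 13 < 15 — holds.
(4) h = 6 is even — holds.
(5) f + a = 15 + 5 = 20 — holds.
(6) 5 / 5 = 1, so 5 divides 5 — holds.
(7) h - e = 6 - 13 = -7 — holds.
(8) f + e = 15 + 13 = 28; 28 > 27 — holds.
(9) f + a = 15 + 5 = 20; 20 < 22 — holds.

Violated: 2.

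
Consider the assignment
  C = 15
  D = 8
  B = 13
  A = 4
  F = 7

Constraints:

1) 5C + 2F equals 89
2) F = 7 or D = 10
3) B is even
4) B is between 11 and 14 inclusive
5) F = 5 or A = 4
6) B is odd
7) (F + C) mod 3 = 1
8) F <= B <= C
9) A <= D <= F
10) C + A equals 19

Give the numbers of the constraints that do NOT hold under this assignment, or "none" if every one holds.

1) 5C + 2F = 5(15) + 2(7) = 89 — OK.
2) F = 7 = 7 (first disjunct) — OK.
3) B = 13 is odd — violated.
4) B = 13 lies in [11, 14] — OK.
5) F = 7 ≠ 5, but A = 4 = 4 (second disjunct) — OK.
6) B = 13 is odd — OK.
7) F + C = 22; 22 mod 3 = 1 — OK.
8) values 7 <= 13 <= 15 — OK.
9) values 4, 8, 7; D = 8 is not <= F = 7 — violated.
10) C + A = 15 + 4 = 19 — OK.

No — constraints 3, 9 are not satisfied.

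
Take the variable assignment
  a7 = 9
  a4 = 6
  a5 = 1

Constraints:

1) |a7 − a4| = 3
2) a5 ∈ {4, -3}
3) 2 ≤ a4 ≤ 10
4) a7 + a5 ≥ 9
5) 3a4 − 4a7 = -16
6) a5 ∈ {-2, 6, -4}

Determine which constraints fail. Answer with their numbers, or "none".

The assignment fails constraints 2, 5, 6.

1) |9 − 6| = 3  ✔
2) a5 = 1 is not in {4, -3}  ✘
3) a4 = 6 lies in [2, 10]  ✔
4) a7 + a5 = 9 + 1 = 10; 10 ≥ 9  ✔
5) 3a4 − 4a7 = 3(6) − 4(9) = -18, not -16  ✘
6) a5 = 1 is not in {-2, 6, -4}  ✘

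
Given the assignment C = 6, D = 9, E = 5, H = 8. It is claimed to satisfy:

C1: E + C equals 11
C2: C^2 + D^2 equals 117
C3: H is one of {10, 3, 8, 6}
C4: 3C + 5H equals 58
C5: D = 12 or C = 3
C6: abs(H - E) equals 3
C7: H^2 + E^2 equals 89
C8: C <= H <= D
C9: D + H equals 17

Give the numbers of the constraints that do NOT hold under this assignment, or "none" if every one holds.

C1: E + C = 5 + 6 = 11 — holds.
C2: C^2 + D^2 = 6^2 + 9^2 = 36 + 81 = 117 — holds.
C3: H = 8 is in {10, 3, 8, 6} — holds.
C4: 3C + 5H = 3(6) + 5(8) = 58 — holds.
C5: D = 9 ≠ 12 and C = 6 ≠ 3; both disjuncts false — fails.
C6: abs(8 - 5) = 3 — holds.
C7: H^2 + E^2 = 8^2 + 5^2 = 64 + 25 = 89 — holds.
C8: values 6 <= 8 <= 9 — holds.
C9: D + H = 9 + 8 = 17 — holds.

Violated: 5.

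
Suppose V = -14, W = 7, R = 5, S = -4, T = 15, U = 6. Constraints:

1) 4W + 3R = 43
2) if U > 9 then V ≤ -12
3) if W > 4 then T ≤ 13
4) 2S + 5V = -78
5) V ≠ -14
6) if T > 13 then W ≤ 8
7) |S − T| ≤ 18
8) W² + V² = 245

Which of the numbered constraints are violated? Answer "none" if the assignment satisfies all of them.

1) 4W + 3R = 4(7) + 3(5) = 43 — satisfied.
2) U = 6, not > 9; antecedent false, conditional vacuously true — satisfied.
3) W = 7 > 4, so we need T ≤ 13; but T = 15 > 13 — violated.
4) 2S + 5V = 2(-4) + 5(-14) = -78 — satisfied.
5) V = -14, but -14 is required to differ — violated.
6) T = 15 > 13, so we need W ≤ 8; W = 7 ≤ 8 — satisfied.
7) |-4 − 15| = 19; 19 > 18, exceeds bound 18 — violated.
8) W² + V² = 7² + (-14)² = 49 + 196 = 245 — satisfied.

Constraints 3, 5, and 7 do not hold.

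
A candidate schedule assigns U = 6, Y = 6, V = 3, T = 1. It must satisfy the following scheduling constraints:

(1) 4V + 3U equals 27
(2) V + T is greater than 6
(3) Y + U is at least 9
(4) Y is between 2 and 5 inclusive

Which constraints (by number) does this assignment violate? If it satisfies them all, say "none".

(1) 4V + 3U = 4(3) + 3(6) = 30, not 27 — violated.
(2) V + T = 3 + 1 = 4; 4 ≤ 6, bound 6 not met — violated.
(3) Y + U = 6 + 6 = 12; 12 ≥ 9 — OK.
(4) Y = 6 is outside [2, 5] — violated.

The assignment fails constraints 1, 2, 4.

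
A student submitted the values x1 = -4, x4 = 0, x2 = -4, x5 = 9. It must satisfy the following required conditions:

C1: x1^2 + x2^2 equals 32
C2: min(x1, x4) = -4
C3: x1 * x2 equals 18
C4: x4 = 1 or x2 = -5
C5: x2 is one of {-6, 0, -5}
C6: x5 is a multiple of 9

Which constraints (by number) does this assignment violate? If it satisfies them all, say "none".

The assignment fails constraints 3, 4, and 5.

C1: x1^2 + x2^2 = (-4)^2 + (-4)^2 = 16 + 16 = 32 — OK.
C2: min(-4, 0) = -4 — OK.
C3: x1 * x2 = -4 * (-4) = 16, not 18 — violated.
C4: x4 = 0 ≠ 1 and x2 = -4 ≠ -5; both disjuncts false — violated.
C5: x2 = -4 is not in {-6, 0, -5} — violated.
C6: 9 / 9 = 1, so 9 divides 9 — OK.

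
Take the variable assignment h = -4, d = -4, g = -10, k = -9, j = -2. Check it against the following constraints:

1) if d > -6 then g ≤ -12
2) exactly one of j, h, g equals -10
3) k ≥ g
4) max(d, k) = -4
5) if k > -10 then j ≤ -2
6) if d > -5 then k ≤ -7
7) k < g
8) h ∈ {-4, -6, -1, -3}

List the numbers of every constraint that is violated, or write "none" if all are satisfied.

Constraints 1 and 7 do not hold.

1) d = -4 > -6, so we need g ≤ -12; but g = -10 > -12 — does not hold.
2) j=-2, h=-4, g=-10; 1 of them equals -10 — holds.
3) k = -9, g = -10; -9 ≥ -10 — holds.
4) max(-4, -9) = -4 — holds.
5) k = -9 > -10, so we need j ≤ -2; j = -2 ≤ -2 — holds.
6) d = -4 > -5, so we need k ≤ -7; k = -9 ≤ -7 — holds.
7) k = -9, g = -10; -9 ≥ -10 (want <) — does not hold.
8) h = -4 is in {-4, -6, -1, -3} — holds.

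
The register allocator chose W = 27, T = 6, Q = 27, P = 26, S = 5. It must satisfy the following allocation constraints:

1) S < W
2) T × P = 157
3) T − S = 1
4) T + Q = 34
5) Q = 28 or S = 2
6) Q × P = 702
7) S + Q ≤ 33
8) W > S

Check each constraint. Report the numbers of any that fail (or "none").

Violated: 2, 4, and 5.

1) S = 5, W = 27; 5 < 27 — holds.
2) T × P = 6 × 26 = 156, not 157 — fails.
3) T − S = 6 − 5 = 1 — holds.
4) T + Q = 6 + 27 = 33, not 34 — fails.
5) Q = 27 ≠ 28 and S = 5 ≠ 2; both disjuncts false — fails.
6) Q × P = 27 × 26 = 702 — holds.
7) S + Q = 5 + 27 = 32; 32 ≤ 33 — holds.
8) W = 27, S = 5; 27 > 5 — holds.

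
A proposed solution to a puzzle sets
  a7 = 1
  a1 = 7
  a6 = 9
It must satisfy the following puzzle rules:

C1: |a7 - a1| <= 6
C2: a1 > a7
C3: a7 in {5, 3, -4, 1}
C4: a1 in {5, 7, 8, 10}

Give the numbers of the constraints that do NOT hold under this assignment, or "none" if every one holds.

None — every constraint holds.

C1: |1 - 7| = 6; 6 ≤ 6  OK
C2: a1 = 7, a7 = 1; 7 > 1  OK
C3: a7 = 1 is in {5, 3, -4, 1}  OK
C4: a1 = 7 is in {5, 7, 8, 10}  OK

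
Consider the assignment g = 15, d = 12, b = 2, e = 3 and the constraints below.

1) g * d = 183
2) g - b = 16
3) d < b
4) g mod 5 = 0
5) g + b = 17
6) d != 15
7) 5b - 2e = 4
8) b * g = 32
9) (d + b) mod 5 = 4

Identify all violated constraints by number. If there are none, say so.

1) g * d = 15 * 12 = 180, not 183  ✗
2) g - b = 15 - 2 = 13, not 16  ✗
3) d = 12, b = 2; 12 ≥ 2 (want <)  ✗
4) 15 mod 5 = 0  ✓
5) g + b = 15 + 2 = 17  ✓
6) d = 12, and 12 ≠ 15  ✓
7) 5b - 2e = 5(2) - 2(3) = 4  ✓
8) b * g = 2 * 15 = 30, not 32  ✗
9) d + b = 14; 14 mod 5 = 4  ✓

The assignment fails constraints 1, 2, 3, and 8.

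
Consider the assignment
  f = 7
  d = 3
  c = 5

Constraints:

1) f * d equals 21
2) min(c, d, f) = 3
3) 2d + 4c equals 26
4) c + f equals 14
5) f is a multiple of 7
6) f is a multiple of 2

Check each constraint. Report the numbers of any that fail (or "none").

1) f * d = 7 * 3 = 21  holds
2) min(5, 3, 7) = 3  holds
3) 2d + 4c = 2(3) + 4(5) = 26  holds
4) c + f = 5 + 7 = 12, not 14  fails
5) 7 / 7 = 1, so 7 divides 7  holds
6) 7 = 2*3 + 1, so 2 does not divide 7  fails

Violated: 4 and 6.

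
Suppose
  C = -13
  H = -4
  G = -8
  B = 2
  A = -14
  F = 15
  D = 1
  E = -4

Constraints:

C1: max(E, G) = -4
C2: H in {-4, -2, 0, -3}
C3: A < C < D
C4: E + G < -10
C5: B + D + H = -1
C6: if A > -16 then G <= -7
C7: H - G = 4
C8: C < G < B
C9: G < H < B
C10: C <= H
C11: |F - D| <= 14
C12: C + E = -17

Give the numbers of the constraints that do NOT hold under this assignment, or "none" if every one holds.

C1: max(-4, -8) = -4  true
C2: H = -4 is in {-4, -2, 0, -3}  true
C3: values -14 < -13 < 1  true
C4: E + G = -4 + (-8) = -12; -12 < -10  true
C5: B + D + H = 2 + 1 + (-4) = -1  true
C6: A = -14 > -16, so we need G ≤ -7; G = -8 ≤ -7  true
C7: H - G = -4 - (-8) = 4  true
C8: values -13 < -8 < 2  true
C9: values -8 < -4 < 2  true
C10: C = -13, H = -4; -13 ≤ -4  true
C11: |15 - 1| = 14; 14 ≤ 14  true
C12: C + E = -13 + (-4) = -17  true

None — every constraint holds.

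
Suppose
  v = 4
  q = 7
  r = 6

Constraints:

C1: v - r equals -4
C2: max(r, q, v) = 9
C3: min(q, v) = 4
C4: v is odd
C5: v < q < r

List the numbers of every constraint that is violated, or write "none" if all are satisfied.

The assignment fails constraints 1, 2, 4, and 5.

C1: v - r = 4 - 6 = -2, not -4  false
C2: max(6, 7, 4) = 7, not 9  false
C3: min(7, 4) = 4  true
C4: v = 4 is even  false
C5: values 4, 7, 6; q = 7 is not < r = 6  false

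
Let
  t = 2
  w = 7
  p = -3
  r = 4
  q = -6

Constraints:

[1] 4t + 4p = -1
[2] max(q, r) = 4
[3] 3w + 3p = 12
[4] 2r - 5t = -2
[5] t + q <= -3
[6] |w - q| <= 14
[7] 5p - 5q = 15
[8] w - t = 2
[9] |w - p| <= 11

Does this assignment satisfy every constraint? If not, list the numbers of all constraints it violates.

[1] 4t + 4p = 4(2) + 4(-3) = -4, not -1  ✘
[2] max(-6, 4) = 4  ✔
[3] 3w + 3p = 3(7) + 3(-3) = 12  ✔
[4] 2r - 5t = 2(4) - 5(2) = -2  ✔
[5] t + q = 2 + (-6) = -4; -4 ≤ -3  ✔
[6] |7 - (-6)| = 13; 13 ≤ 14  ✔
[7] 5p - 5q = 5(-3) - 5(-6) = 15  ✔
[8] w - t = 7 - 2 = 5, not 2  ✘
[9] |7 - (-3)| = 10; 10 ≤ 11  ✔

Violated: 1 and 8.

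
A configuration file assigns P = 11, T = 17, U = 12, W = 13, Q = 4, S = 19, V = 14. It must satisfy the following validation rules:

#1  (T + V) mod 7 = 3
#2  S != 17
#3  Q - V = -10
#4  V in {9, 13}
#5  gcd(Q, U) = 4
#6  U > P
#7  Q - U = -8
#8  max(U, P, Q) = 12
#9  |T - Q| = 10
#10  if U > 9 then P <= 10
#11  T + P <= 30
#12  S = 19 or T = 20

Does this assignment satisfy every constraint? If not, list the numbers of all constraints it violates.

#1 T + V = 31; 31 mod 7 = 3  OK
#2 S = 19, and 19 ≠ 17  OK
#3 Q - V = 4 - 14 = -10  OK
#4 V = 14 is not in {9, 13}  FAIL
#5 gcd(4, 12) = 4  OK
#6 U = 12, P = 11; 12 > 11  OK
#7 Q - U = 4 - 12 = -8  OK
#8 max(12, 11, 4) = 12  OK
#9 |17 - 4| = 13, not 10  FAIL
#10 U = 12 > 9, so we need P ≤ 10; but P = 11 > 10  FAIL
#11 T + P = 17 + 11 = 28; 28 ≤ 30  OK
#12 S = 19 = 19 (first disjunct)  OK

The assignment fails constraints 4, 9, and 10.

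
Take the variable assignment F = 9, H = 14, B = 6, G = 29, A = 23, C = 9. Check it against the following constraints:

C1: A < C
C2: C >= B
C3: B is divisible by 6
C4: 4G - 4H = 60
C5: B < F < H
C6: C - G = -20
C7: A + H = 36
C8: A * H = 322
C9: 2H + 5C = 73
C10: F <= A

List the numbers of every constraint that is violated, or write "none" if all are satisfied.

C1: A = 23, C = 9; 23 ≥ 9 (want <)  fails
C2: C = 9, B = 6; 9 ≥ 6  holds
C3: 6 / 6 = 1, so 6 divides 6  holds
C4: 4G - 4H = 4(29) - 4(14) = 60  holds
C5: values 6 < 9 < 14  holds
C6: C - G = 9 - 29 = -20  holds
C7: A + H = 23 + 14 = 37, not 36  fails
C8: A * H = 23 * 14 = 322  holds
C9: 2H + 5C = 2(14) + 5(9) = 73  holds
C10: F = 9, A = 23; 9 ≤ 23  holds

Constraints 1, 7 do not hold.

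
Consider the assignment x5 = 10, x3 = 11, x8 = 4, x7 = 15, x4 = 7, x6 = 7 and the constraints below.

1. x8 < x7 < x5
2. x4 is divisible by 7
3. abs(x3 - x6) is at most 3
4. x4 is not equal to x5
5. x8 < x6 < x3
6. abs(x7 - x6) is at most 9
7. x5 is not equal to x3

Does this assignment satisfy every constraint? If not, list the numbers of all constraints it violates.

1. values 4, 15, 10; x7 = 15 is not < x5 = 10 — violated.
2. 7 / 7 = 1, so 7 divides 7 — OK.
3. abs(11 - 7) = 4; 4 > 3, exceeds bound 3 — violated.
4. x4 = 7, x5 = 10; distinct — OK.
5. values 4 < 7 < 11 — OK.
6. abs(15 - 7) = 8; 8 ≤ 9 — OK.
7. x5 = 10, x3 = 11; distinct — OK.

No — constraints 1 and 3 are not satisfied.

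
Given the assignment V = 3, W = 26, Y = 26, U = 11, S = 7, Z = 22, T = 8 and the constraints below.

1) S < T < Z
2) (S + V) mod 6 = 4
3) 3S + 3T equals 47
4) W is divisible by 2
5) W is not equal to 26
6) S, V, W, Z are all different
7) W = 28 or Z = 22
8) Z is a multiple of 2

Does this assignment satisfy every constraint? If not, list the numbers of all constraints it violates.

No — constraints 3, 5 are not satisfied.

1) values 7 < 8 < 22  OK
2) S + V = 10; 10 mod 6 = 4  OK
3) 3S + 3T = 3(7) + 3(8) = 45, not 47  FAIL
4) 26 / 2 = 13, so 2 divides 26  OK
5) W = 26, but 26 is required to differ  FAIL
6) values 7, 3, 26, 22 are pairwise distinct  OK
7) W = 26 ≠ 28, but Z = 22 = 22 (second disjunct)  OK
8) 22 / 2 = 11, so 2 divides 22  OK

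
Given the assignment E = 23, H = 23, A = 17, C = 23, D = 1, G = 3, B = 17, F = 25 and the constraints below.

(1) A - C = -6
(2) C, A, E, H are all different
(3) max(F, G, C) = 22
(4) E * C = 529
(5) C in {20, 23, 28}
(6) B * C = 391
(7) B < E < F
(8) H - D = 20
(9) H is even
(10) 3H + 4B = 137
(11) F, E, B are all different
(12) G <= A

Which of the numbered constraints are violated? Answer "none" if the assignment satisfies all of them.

(1) A - C = 17 - 23 = -6 — holds.
(2) C = E = 23, not all different — does not hold.
(3) max(25, 3, 23) = 25, not 22 — does not hold.
(4) E * C = 23 * 23 = 529 — holds.
(5) C = 23 is in {20, 23, 28} — holds.
(6) B * C = 17 * 23 = 391 — holds.
(7) values 17 < 23 < 25 — holds.
(8) H - D = 23 - 1 = 22, not 20 — does not hold.
(9) H = 23 is odd — does not hold.
(10) 3H + 4B = 3(23) + 4(17) = 137 — holds.
(11) values 25, 23, 17 are pairwise distinct — holds.
(12) G = 3, A = 17; 3 ≤ 17 — holds.

The assignment fails constraints 2, 3, 8, and 9.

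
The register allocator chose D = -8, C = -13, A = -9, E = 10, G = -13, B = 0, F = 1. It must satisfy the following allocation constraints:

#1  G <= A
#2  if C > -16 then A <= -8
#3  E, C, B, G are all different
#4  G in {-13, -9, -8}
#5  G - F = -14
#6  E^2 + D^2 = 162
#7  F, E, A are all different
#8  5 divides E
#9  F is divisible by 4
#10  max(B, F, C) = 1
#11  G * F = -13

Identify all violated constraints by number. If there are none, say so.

#1 G = -13, A = -9; -13 ≤ -9  true
#2 C = -13 > -16, so we need A ≤ -8; A = -9 ≤ -8  true
#3 C = G = -13, not all different  false
#4 G = -13 is in {-13, -9, -8}  true
#5 G - F = -13 - 1 = -14  true
#6 E^2 + D^2 = 10^2 + (-8)^2 = 100 + 64 = 164, not 162  false
#7 values 1, 10, -9 are pairwise distinct  true
#8 10 / 5 = 2, so 5 divides 10  true
#9 1 = 4*0 + 1, so 4 does not divide 1  false
#10 max(0, 1, -13) = 1  true
#11 G * F = -13 * 1 = -13  true

The assignment fails constraints 3, 6, 9.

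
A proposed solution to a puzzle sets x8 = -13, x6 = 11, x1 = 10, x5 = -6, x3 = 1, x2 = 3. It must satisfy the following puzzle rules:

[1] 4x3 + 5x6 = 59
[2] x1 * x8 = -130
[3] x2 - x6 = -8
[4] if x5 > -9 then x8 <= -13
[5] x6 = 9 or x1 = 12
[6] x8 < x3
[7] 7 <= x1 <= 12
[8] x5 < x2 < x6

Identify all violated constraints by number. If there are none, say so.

[1] 4x3 + 5x6 = 4(1) + 5(11) = 59  ✔
[2] x1 * x8 = 10 * (-13) = -130  ✔
[3] x2 - x6 = 3 - 11 = -8  ✔
[4] x5 = -6 > -9, so we need x8 ≤ -13; x8 = -13 ≤ -13  ✔
[5] x6 = 11 ≠ 9 and x1 = 10 ≠ 12; both disjuncts false  ✘
[6] x8 = -13, x3 = 1; -13 < 1  ✔
[7] x1 = 10 lies in [7, 12]  ✔
[8] values -6 < 3 < 11  ✔

The assignment fails constraint 5.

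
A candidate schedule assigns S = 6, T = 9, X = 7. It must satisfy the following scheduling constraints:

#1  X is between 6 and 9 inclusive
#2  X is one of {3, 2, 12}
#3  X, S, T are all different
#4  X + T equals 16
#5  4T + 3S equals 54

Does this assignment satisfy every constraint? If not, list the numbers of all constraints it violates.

#1 X = 7 lies in [6, 9]  OK
#2 X = 7 is not in {3, 2, 12}  FAIL
#3 values 7, 6, 9 are pairwise distinct  OK
#4 X + T = 7 + 9 = 16  OK
#5 4T + 3S = 4(9) + 3(6) = 54  OK

Constraint 2 does not hold.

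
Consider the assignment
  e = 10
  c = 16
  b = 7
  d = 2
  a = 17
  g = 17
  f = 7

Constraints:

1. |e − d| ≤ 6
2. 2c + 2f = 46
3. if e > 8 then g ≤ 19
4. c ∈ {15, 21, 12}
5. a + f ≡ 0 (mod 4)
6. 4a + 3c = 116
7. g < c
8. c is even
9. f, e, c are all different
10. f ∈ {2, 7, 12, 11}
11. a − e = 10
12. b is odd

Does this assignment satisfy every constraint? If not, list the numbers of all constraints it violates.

1. |10 − 2| = 8; 8 > 6, exceeds bound 6 — fails.
2. 2c + 2f = 2(16) + 2(7) = 46 — holds.
3. e = 10 > 8, so we need g ≤ 19; g = 17 ≤ 19 — holds.
4. c = 16 is not in {15, 21, 12} — fails.
5. a + f = 24; 24 mod 4 = 0 — holds.
6. 4a + 3c = 4(17) + 3(16) = 116 — holds.
7. g = 17, c = 16; 17 ≥ 16 (want <) — fails.
8. c = 16 is even — holds.
9. values 7, 10, 16 are pairwise distinct — holds.
10. f = 7 is in {2, 7, 12, 11} — holds.
11. a − e = 17 − 10 = 7, not 10 — fails.
12. b = 7 is odd — holds.

Constraints 1, 4, 7, and 11 do not hold.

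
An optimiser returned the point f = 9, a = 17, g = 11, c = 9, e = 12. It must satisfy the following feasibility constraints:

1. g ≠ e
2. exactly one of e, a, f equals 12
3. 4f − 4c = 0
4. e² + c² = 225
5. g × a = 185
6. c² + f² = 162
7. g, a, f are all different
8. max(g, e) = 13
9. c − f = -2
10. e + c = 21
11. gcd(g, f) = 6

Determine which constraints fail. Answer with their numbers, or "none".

1. g = 11, e = 12; distinct — holds.
2. e=12, a=17, f=9; 1 of them equals 12 — holds.
3. 4f − 4c = 4(9) − 4(9) = 0 — holds.
4. e² + c² = 12² + 9² = 144 + 81 = 225 — holds.
5. g × a = 11 × 17 = 187, not 185 — does not hold.
6. c² + f² = 9² + 9² = 81 + 81 = 162 — holds.
7. values 11, 17, 9 are pairwise distinct — holds.
8. max(11, 12) = 12, not 13 — does not hold.
9. c − f = 9 − 9 = 0, not -2 — does not hold.
10. e + c = 12 + 9 = 21 — holds.
11. gcd(11, 9) = 1, not 6 — does not hold.

Constraints 5, 8, 9, 11 do not hold.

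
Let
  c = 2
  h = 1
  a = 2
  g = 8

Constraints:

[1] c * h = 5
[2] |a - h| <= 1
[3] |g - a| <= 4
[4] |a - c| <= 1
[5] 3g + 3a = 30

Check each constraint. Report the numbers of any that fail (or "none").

Constraints 1 and 3 are violated.

[1] c * h = 2 * 1 = 2, not 5 — fails.
[2] |2 - 1| = 1; 1 ≤ 1 — holds.
[3] |8 - 2| = 6; 6 > 4, exceeds bound 4 — fails.
[4] |2 - 2| = 0; 0 ≤ 1 — holds.
[5] 3g + 3a = 3(8) + 3(2) = 30 — holds.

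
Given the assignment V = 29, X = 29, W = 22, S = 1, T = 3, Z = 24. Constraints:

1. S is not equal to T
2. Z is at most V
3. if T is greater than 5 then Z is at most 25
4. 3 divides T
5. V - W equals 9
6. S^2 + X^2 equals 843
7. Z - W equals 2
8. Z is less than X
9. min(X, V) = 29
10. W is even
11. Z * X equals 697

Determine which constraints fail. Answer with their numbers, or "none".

1. S = 1, T = 3; distinct  ✓
2. Z = 24, V = 29; 24 ≤ 29  ✓
3. T = 3, not > 5; antecedent false, conditional vacuously true  ✓
4. 3 / 3 = 1, so 3 divides 3  ✓
5. V - W = 29 - 22 = 7, not 9  ✗
6. S^2 + X^2 = 1^2 + 29^2 = 1 + 841 = 842, not 843  ✗
7. Z - W = 24 - 22 = 2  ✓
8. Z = 24, X = 29; 24 < 29  ✓
9. min(29, 29) = 29  ✓
10. W = 22 is even  ✓
11. Z * X = 24 * 29 = 696, not 697  ✗

No — constraints 5, 6, and 11 are not satisfied.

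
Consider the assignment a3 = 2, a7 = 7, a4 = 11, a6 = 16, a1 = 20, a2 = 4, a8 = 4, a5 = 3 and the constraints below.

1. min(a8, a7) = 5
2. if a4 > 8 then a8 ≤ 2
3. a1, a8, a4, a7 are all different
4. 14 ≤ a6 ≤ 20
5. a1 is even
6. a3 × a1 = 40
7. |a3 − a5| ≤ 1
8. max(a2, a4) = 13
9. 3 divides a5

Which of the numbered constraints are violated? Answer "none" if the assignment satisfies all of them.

1. min(4, 7) = 4, not 5 — fails.
2. a4 = 11 > 8, so we need a8 ≤ 2; but a8 = 4 > 2 — fails.
3. values 20, 4, 11, 7 are pairwise distinct — holds.
4. a6 = 16 lies in [14, 20] — holds.
5. a1 = 20 is even — holds.
6. a3 × a1 = 2 × 20 = 40 — holds.
7. |2 − 3| = 1; 1 ≤ 1 — holds.
8. max(4, 11) = 11, not 13 — fails.
9. 3 / 3 = 1, so 3 divides 3 — holds.

The assignment fails constraints 1, 2, and 8.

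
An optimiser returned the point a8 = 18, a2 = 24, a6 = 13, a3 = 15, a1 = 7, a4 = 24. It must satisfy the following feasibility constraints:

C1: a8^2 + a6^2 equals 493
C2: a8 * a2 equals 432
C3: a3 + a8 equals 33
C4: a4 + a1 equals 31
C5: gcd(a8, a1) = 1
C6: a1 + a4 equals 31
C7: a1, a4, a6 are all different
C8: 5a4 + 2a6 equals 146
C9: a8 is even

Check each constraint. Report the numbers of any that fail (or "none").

No violations.

C1: a8^2 + a6^2 = 18^2 + 13^2 = 324 + 169 = 493 — OK.
C2: a8 * a2 = 18 * 24 = 432 — OK.
C3: a3 + a8 = 15 + 18 = 33 — OK.
C4: a4 + a1 = 24 + 7 = 31 — OK.
C5: gcd(18, 7) = 1 — OK.
C6: a1 + a4 = 7 + 24 = 31 — OK.
C7: values 7, 24, 13 are pairwise distinct — OK.
C8: 5a4 + 2a6 = 5(24) + 2(13) = 146 — OK.
C9: a8 = 18 is even — OK.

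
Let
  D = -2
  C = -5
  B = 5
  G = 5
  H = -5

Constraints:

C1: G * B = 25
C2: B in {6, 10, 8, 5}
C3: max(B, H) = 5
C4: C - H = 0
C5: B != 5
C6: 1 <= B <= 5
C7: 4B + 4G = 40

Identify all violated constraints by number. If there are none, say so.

C1: G * B = 5 * 5 = 25 — holds.
C2: B = 5 is in {6, 10, 8, 5} — holds.
C3: max(5, -5) = 5 — holds.
C4: C - H = -5 - (-5) = 0 — holds.
C5: B = 5, but 5 is required to differ — fails.
C6: B = 5 lies in [1, 5] — holds.
C7: 4B + 4G = 4(5) + 4(5) = 40 — holds.

Violated: 5.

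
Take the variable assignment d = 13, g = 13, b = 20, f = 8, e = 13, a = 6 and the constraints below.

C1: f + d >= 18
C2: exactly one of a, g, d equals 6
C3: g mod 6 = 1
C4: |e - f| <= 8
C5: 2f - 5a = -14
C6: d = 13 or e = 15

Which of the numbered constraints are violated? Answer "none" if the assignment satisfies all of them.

All constraints are satisfied.

C1: f + d = 8 + 13 = 21; 21 ≥ 18 — holds.
C2: a=6, g=13, d=13; 1 of them equals 6 — holds.
C3: 13 mod 6 = 1 — holds.
C4: |13 - 8| = 5; 5 ≤ 8 — holds.
C5: 2f - 5a = 2(8) - 5(6) = -14 — holds.
C6: d = 13 = 13 (first disjunct) — holds.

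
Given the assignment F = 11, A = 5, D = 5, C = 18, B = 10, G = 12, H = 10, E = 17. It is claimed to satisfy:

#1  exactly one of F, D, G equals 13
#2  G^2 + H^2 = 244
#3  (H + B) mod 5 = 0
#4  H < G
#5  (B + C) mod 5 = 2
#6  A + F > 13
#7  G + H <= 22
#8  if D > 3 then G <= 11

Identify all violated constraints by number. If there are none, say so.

Constraints 1, 5, and 8 are violated.

#1 F=11, D=5, G=12; 0 of them equal 13, not exactly one — fails.
#2 G^2 + H^2 = 12^2 + 10^2 = 144 + 100 = 244 — holds.
#3 H + B = 20; 20 mod 5 = 0 — holds.
#4 H = 10, G = 12; 10 < 12 — holds.
#5 B + C = 28; 28 mod 5 = 3, not 2 — fails.
#6 A + F = 5 + 11 = 16; 16 > 13 — holds.
#7 G + H = 12 + 10 = 22; 22 ≤ 22 — holds.
#8 D = 5 > 3, so we need G ≤ 11; but G = 12 > 11 — fails.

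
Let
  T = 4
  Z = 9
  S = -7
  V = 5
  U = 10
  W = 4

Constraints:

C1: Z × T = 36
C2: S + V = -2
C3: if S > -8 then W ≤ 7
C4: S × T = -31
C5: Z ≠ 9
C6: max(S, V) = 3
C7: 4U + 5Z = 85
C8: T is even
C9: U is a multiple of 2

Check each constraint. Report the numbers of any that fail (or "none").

The assignment fails constraints 4, 5, and 6.

C1: Z × T = 9 × 4 = 36  holds
C2: S + V = -7 + 5 = -2  holds
C3: S = -7 > -8, so we need W ≤ 7; W = 4 ≤ 7  holds
C4: S × T = -7 × 4 = -28, not -31  fails
C5: Z = 9, but 9 is required to differ  fails
C6: max(-7, 5) = 5, not 3  fails
C7: 4U + 5Z = 4(10) + 5(9) = 85  holds
C8: T = 4 is even  holds
C9: 10 / 2 = 5, so 2 divides 10  holds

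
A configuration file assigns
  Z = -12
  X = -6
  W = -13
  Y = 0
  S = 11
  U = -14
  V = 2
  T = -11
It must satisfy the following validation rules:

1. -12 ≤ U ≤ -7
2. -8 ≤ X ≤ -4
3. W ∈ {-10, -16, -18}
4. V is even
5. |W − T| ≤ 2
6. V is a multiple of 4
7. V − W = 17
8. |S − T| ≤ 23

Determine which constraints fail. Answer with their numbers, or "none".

1. U = -14 is outside [-12, -7]  ✗
2. X = -6 lies in [-8, -4]  ✓
3. W = -13 is not in {-10, -16, -18}  ✗
4. V = 2 is even  ✓
5. |-13 − (-11)| = 2; 2 ≤ 2  ✓
6. 2 = 4×0 + 2, so 4 does not divide 2  ✗
7. V − W = 2 − (-13) = 15, not 17  ✗
8. |11 − (-11)| = 22; 22 ≤ 23  ✓

No — constraints 1, 3, 6, 7 are not satisfied.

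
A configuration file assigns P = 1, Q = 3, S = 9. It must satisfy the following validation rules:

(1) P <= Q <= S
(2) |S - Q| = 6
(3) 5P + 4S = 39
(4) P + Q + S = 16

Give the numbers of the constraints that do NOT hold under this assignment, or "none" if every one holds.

(1) values 1 <= 3 <= 9 — holds.
(2) |9 - 3| = 6 — holds.
(3) 5P + 4S = 5(1) + 4(9) = 41, not 39 — fails.
(4) P + Q + S = 1 + 3 + 9 = 13, not 16 — fails.

Constraints 3 and 4 are violated.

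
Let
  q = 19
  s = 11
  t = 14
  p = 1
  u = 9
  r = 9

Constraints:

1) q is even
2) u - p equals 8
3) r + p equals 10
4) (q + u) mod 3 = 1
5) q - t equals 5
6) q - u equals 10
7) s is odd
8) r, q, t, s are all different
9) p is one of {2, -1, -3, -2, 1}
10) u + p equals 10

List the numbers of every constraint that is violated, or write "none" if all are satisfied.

1) q = 19 is odd  fails
2) u - p = 9 - 1 = 8  holds
3) r + p = 9 + 1 = 10  holds
4) q + u = 28; 28 mod 3 = 1  holds
5) q - t = 19 - 14 = 5  holds
6) q - u = 19 - 9 = 10  holds
7) s = 11 is odd  holds
8) values 9, 19, 14, 11 are pairwise distinct  holds
9) p = 1 is in {2, -1, -3, -2, 1}  holds
10) u + p = 9 + 1 = 10  holds

Constraint 1 is violated.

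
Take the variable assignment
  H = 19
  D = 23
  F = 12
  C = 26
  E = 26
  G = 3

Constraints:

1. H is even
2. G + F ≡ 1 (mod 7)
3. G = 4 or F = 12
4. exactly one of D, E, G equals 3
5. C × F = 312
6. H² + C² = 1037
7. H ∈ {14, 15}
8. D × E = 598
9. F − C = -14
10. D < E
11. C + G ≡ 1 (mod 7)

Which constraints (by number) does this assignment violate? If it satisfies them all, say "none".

The assignment fails constraints 1, 7.

1. H = 19 is odd  FAIL
2. G + F = 15; 15 mod 7 = 1  OK
3. G = 3 ≠ 4, but F = 12 = 12 (second disjunct)  OK
4. D=23, E=26, G=3; 1 of them equals 3  OK
5. C × F = 26 × 12 = 312  OK
6. H² + C² = 19² + 26² = 361 + 676 = 1037  OK
7. H = 19 is not in {14, 15}  FAIL
8. D × E = 23 × 26 = 598  OK
9. F − C = 12 − 26 = -14  OK
10. D = 23, E = 26; 23 < 26  OK
11. C + G = 29; 29 mod 7 = 1  OK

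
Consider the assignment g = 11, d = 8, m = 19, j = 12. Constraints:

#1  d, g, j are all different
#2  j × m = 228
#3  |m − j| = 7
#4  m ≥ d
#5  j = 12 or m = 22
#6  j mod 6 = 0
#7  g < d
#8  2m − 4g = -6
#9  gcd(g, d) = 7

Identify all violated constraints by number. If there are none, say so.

Constraints 7, 9 are violated.

#1 values 8, 11, 12 are pairwise distinct — holds.
#2 j × m = 12 × 19 = 228 — holds.
#3 |19 − 12| = 7 — holds.
#4 m = 19, d = 8; 19 ≥ 8 — holds.
#5 j = 12 = 12 (first disjunct) — holds.
#6 12 mod 6 = 0 — holds.
#7 g = 11, d = 8; 11 ≥ 8 (want <) — does not hold.
#8 2m − 4g = 2(19) − 4(11) = -6 — holds.
#9 gcd(11, 8) = 1, not 7 — does not hold.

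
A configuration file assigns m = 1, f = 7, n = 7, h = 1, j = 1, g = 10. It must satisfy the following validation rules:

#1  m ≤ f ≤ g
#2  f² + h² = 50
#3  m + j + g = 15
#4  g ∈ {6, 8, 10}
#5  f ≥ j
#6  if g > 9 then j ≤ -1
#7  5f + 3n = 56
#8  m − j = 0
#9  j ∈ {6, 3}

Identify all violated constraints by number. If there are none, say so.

Constraints 3, 6, and 9 do not hold.

#1 values 1 ≤ 7 ≤ 10 — OK.
#2 f² + h² = 7² + 1² = 49 + 1 = 50 — OK.
#3 m + j + g = 1 + 1 + 10 = 12, not 15 — violated.
#4 g = 10 is in {6, 8, 10} — OK.
#5 f = 7, j = 1; 7 ≥ 1 — OK.
#6 g = 10 > 9, so we need j ≤ -1; but j = 1 > -1 — violated.
#7 5f + 3n = 5(7) + 3(7) = 56 — OK.
#8 m − j = 1 − 1 = 0 — OK.
#9 j = 1 is not in {6, 3} — violated.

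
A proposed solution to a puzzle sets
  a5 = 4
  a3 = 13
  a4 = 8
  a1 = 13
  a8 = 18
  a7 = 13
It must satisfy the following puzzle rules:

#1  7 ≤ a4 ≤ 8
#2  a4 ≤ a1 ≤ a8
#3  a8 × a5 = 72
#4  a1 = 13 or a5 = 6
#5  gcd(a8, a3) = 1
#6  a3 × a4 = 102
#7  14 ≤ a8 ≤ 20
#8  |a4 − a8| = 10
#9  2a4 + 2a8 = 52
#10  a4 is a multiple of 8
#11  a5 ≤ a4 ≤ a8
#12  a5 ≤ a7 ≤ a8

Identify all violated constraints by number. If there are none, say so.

#1 a4 = 8 lies in [7, 8] — satisfied.
#2 values 8 ≤ 13 ≤ 18 — satisfied.
#3 a8 × a5 = 18 × 4 = 72 — satisfied.
#4 a1 = 13 = 13 (first disjunct) — satisfied.
#5 gcd(18, 13) = 1 — satisfied.
#6 a3 × a4 = 13 × 8 = 104, not 102 — violated.
#7 a8 = 18 lies in [14, 20] — satisfied.
#8 |8 − 18| = 10 — satisfied.
#9 2a4 + 2a8 = 2(8) + 2(18) = 52 — satisfied.
#10 8 / 8 = 1, so 8 divides 8 — satisfied.
#11 values 4 ≤ 8 ≤ 18 — satisfied.
#12 values 4 ≤ 13 ≤ 18 — satisfied.

No — constraint 6 is not satisfied.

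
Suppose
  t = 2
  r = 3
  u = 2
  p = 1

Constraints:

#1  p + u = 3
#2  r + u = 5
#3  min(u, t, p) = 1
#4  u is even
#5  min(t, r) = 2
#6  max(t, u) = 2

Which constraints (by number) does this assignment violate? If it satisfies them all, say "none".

#1 p + u = 1 + 2 = 3 — holds.
#2 r + u = 3 + 2 = 5 — holds.
#3 min(2, 2, 1) = 1 — holds.
#4 u = 2 is even — holds.
#5 min(2, 3) = 2 — holds.
#6 max(2, 2) = 2 — holds.

None — every constraint holds.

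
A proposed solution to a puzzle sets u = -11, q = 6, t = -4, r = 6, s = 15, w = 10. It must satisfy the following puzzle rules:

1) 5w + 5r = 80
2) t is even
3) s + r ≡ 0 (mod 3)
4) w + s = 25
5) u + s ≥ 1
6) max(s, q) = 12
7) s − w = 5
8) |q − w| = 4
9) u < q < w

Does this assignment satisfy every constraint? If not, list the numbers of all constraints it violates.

1) 5w + 5r = 5(10) + 5(6) = 80 — OK.
2) t = -4 is even — OK.
3) s + r = 21; 21 mod 3 = 0 — OK.
4) w + s = 10 + 15 = 25 — OK.
5) u + s = -11 + 15 = 4; 4 ≥ 1 — OK.
6) max(15, 6) = 15, not 12 — violated.
7) s − w = 15 − 10 = 5 — OK.
8) |6 − 10| = 4 — OK.
9) values -11 < 6 < 10 — OK.

No — constraint 6 is not satisfied.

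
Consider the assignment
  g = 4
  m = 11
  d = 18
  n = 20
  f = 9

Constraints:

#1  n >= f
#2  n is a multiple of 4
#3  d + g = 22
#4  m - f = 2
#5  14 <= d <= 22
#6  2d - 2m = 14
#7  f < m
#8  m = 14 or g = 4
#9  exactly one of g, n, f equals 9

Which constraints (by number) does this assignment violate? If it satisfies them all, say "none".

#1 n = 20, f = 9; 20 ≥ 9  holds
#2 20 / 4 = 5, so 4 divides 20  holds
#3 d + g = 18 + 4 = 22  holds
#4 m - f = 11 - 9 = 2  holds
#5 d = 18 lies in [14, 22]  holds
#6 2d - 2m = 2(18) - 2(11) = 14  holds
#7 f = 9, m = 11; 9 < 11  holds
#8 m = 11 ≠ 14, but g = 4 = 4 (second disjunct)  holds
#9 g=4, n=20, f=9; 1 of them equals 9  holds

Yes — all constraints hold.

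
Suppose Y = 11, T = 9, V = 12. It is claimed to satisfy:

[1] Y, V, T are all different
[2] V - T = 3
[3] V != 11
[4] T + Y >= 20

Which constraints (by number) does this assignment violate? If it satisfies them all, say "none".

[1] values 11, 12, 9 are pairwise distinct — satisfied.
[2] V - T = 12 - 9 = 3 — satisfied.
[3] V = 12, and 12 ≠ 11 — satisfied.
[4] T + Y = 9 + 11 = 20; 20 ≥ 20 — satisfied.

None — every constraint holds.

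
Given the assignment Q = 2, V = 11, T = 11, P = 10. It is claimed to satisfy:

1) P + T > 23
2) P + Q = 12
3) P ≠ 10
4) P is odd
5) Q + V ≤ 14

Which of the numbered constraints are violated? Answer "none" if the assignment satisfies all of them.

1) P + T = 10 + 11 = 21; 21 ≤ 23, bound 23 not met  ✘
2) P + Q = 10 + 2 = 12  ✔
3) P = 10, but 10 is required to differ  ✘
4) P = 10 is even  ✘
5) Q + V = 2 + 11 = 13; 13 ≤ 14  ✔

Constraints 1, 3, and 4 are violated.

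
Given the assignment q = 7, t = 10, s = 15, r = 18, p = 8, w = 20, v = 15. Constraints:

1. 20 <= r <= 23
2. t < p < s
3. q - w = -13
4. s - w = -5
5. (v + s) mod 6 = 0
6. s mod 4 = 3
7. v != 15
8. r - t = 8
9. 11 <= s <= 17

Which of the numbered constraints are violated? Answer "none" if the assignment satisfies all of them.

Constraints 1, 2, and 7 are violated.

1. r = 18 is outside [20, 23] — fails.
2. values 10, 8, 15; t = 10 is not < p = 8 — fails.
3. q - w = 7 - 20 = -13 — holds.
4. s - w = 15 - 20 = -5 — holds.
5. v + s = 30; 30 mod 6 = 0 — holds.
6. 15 mod 4 = 3 — holds.
7. v = 15, but 15 is required to differ — fails.
8. r - t = 18 - 10 = 8 — holds.
9. s = 15 lies in [11, 17] — holds.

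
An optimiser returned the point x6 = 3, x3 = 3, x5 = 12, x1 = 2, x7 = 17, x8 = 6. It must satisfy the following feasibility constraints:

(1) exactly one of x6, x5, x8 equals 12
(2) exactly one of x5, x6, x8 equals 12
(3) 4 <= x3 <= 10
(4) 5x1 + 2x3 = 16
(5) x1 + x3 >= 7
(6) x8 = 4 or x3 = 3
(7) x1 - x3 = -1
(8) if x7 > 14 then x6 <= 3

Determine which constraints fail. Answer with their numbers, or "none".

The assignment fails constraints 3, 5.

(1) x6=3, x5=12, x8=6; 1 of them equals 12  ✔
(2) x5=12, x6=3, x8=6; 1 of them equals 12  ✔
(3) x3 = 3 is outside [4, 10]  ✘
(4) 5x1 + 2x3 = 5(2) + 2(3) = 16  ✔
(5) x1 + x3 = 2 + 3 = 5; 5 < 7, bound 7 not met  ✘
(6) x8 = 6 ≠ 4, but x3 = 3 = 3 (second disjunct)  ✔
(7) x1 - x3 = 2 - 3 = -1  ✔
(8) x7 = 17 > 14, so we need x6 ≤ 3; x6 = 3 ≤ 3  ✔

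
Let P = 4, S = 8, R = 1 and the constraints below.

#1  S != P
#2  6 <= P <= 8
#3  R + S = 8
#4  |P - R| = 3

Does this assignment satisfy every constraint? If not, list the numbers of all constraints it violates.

#1 S = 8, P = 4; distinct — holds.
#2 P = 4 is outside [6, 8] — does not hold.
#3 R + S = 1 + 8 = 9, not 8 — does not hold.
#4 |4 - 1| = 3 — holds.

No — constraints 2 and 3 are not satisfied.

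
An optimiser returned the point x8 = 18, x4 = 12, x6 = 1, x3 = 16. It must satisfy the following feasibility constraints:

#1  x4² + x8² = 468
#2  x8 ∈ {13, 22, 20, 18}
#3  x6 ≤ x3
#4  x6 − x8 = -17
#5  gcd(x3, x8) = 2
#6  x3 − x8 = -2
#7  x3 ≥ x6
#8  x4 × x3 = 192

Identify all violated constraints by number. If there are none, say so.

#1 x4² + x8² = 12² + 18² = 144 + 324 = 468  holds
#2 x8 = 18 is in {13, 22, 20, 18}  holds
#3 x6 = 1, x3 = 16; 1 ≤ 16  holds
#4 x6 − x8 = 1 − 18 = -17  holds
#5 gcd(16, 18) = 2  holds
#6 x3 − x8 = 16 − 18 = -2  holds
#7 x3 = 16, x6 = 1; 16 ≥ 1  holds
#8 x4 × x3 = 12 × 16 = 192  holds

The assignment satisfies every constraint.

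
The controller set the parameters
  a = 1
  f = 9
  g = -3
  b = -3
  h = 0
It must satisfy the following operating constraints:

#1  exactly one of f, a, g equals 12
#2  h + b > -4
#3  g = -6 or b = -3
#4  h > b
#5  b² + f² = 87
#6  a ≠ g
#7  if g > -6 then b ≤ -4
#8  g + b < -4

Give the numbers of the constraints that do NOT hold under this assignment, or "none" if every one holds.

#1 f=9, a=1, g=-3; 0 of them equal 12, not exactly one — fails.
#2 h + b = 0 + (-3) = -3; -3 > -4 — holds.
#3 g = -3 ≠ -6, but b = -3 = -3 (second disjunct) — holds.
#4 h = 0, b = -3; 0 > -3 — holds.
#5 b² + f² = (-3)² + 9² = 9 + 81 = 90, not 87 — fails.
#6 a = 1, g = -3; distinct — holds.
#7 g = -3 > -6, so we need b ≤ -4; but b = -3 > -4 — fails.
#8 g + b = -3 + (-3) = -6; -6 < -4 — holds.

Violated: 1, 5, 7.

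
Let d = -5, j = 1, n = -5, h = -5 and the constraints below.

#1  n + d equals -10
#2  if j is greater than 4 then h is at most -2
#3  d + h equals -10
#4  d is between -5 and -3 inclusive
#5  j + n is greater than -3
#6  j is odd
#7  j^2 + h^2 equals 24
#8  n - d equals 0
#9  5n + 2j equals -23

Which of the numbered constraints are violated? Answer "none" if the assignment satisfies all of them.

The assignment fails constraints 5 and 7.

#1 n + d = -5 + (-5) = -10  ✔
#2 j = 1, not > 4; antecedent false, conditional vacuously true  ✔
#3 d + h = -5 + (-5) = -10  ✔
#4 d = -5 lies in [-5, -3]  ✔
#5 j + n = 1 + (-5) = -4; -4 ≤ -3, bound -3 not met  ✘
#6 j = 1 is odd  ✔
#7 j^2 + h^2 = 1^2 + (-5)^2 = 1 + 25 = 26, not 24  ✘
#8 n - d = -5 - (-5) = 0  ✔
#9 5n + 2j = 5(-5) + 2(1) = -23  ✔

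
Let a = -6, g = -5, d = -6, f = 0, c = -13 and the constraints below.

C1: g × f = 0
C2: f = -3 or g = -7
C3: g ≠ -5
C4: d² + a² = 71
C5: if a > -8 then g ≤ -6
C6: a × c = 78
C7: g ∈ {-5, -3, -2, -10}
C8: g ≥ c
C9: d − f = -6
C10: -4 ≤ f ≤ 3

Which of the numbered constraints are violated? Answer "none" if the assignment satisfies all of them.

C1: g × f = -5 × 0 = 0  true
C2: f = 0 ≠ -3 and g = -5 ≠ -7; both disjuncts false  false
C3: g = -5, but -5 is required to differ  false
C4: d² + a² = (-6)² + (-6)² = 36 + 36 = 72, not 71  false
C5: a = -6 > -8, so we need g ≤ -6; but g = -5 > -6  false
C6: a × c = -6 × (-13) = 78  true
C7: g = -5 is in {-5, -3, -2, -10}  true
C8: g = -5, c = -13; -5 ≥ -13  true
C9: d − f = -6 − 0 = -6  true
C10: f = 0 lies in [-4, 3]  true

No — constraints 2, 3, 4, and 5 are not satisfied.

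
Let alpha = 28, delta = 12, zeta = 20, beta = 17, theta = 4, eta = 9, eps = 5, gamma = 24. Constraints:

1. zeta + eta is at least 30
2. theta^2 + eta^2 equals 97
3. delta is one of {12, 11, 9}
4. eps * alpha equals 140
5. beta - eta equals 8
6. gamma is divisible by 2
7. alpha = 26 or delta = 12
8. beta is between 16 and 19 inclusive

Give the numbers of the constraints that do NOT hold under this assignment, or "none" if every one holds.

1. zeta + eta = 20 + 9 = 29; 29 < 30, bound 30 not met — fails.
2. theta^2 + eta^2 = 4^2 + 9^2 = 16 + 81 = 97 — holds.
3. delta = 12 is in {12, 11, 9} — holds.
4. eps * alpha = 5 * 28 = 140 — holds.
5. beta - eta = 17 - 9 = 8 — holds.
6. 24 / 2 = 12, so 2 divides 24 — holds.
7. alpha = 28 ≠ 26, but delta = 12 = 12 (second disjunct) — holds.
8. beta = 17 lies in [16, 19] — holds.

Violated: 1.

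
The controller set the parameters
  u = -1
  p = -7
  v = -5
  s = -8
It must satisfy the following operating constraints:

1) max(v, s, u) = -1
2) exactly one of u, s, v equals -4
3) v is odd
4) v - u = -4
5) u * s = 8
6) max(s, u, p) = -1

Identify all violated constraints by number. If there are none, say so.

Constraint 2 does not hold.

1) max(-5, -8, -1) = -1 — satisfied.
2) u=-1, s=-8, v=-5; 0 of them equal -4, not exactly one — violated.
3) v = -5 is odd — satisfied.
4) v - u = -5 - (-1) = -4 — satisfied.
5) u * s = -1 * (-8) = 8 — satisfied.
6) max(-8, -1, -7) = -1 — satisfied.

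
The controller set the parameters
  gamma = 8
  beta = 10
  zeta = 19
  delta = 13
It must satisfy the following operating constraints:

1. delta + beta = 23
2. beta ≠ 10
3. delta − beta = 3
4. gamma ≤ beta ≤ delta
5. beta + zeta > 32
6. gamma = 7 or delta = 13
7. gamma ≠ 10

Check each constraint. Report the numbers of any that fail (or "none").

Violated: 2 and 5.

1. delta + beta = 13 + 10 = 23 — holds.
2. beta = 10, but 10 is required to differ — fails.
3. delta − beta = 13 − 10 = 3 — holds.
4. values 8 ≤ 10 ≤ 13 — holds.
5. beta + zeta = 10 + 19 = 29; 29 ≤ 32, bound 32 not met — fails.
6. gamma = 8 ≠ 7, but delta = 13 = 13 (second disjunct) — holds.
7. gamma = 8, and 8 ≠ 10 — holds.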